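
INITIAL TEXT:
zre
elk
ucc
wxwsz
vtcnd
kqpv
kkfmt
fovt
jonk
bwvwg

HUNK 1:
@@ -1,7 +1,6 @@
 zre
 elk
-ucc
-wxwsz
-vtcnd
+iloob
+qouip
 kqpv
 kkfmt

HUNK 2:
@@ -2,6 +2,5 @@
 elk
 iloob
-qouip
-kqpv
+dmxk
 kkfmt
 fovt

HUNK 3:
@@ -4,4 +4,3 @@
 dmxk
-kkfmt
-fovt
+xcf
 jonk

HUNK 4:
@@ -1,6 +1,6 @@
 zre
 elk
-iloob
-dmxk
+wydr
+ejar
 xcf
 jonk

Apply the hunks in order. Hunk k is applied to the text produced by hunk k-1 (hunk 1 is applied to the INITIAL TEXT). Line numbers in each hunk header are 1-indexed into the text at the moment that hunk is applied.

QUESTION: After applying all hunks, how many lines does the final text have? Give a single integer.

Answer: 7

Derivation:
Hunk 1: at line 1 remove [ucc,wxwsz,vtcnd] add [iloob,qouip] -> 9 lines: zre elk iloob qouip kqpv kkfmt fovt jonk bwvwg
Hunk 2: at line 2 remove [qouip,kqpv] add [dmxk] -> 8 lines: zre elk iloob dmxk kkfmt fovt jonk bwvwg
Hunk 3: at line 4 remove [kkfmt,fovt] add [xcf] -> 7 lines: zre elk iloob dmxk xcf jonk bwvwg
Hunk 4: at line 1 remove [iloob,dmxk] add [wydr,ejar] -> 7 lines: zre elk wydr ejar xcf jonk bwvwg
Final line count: 7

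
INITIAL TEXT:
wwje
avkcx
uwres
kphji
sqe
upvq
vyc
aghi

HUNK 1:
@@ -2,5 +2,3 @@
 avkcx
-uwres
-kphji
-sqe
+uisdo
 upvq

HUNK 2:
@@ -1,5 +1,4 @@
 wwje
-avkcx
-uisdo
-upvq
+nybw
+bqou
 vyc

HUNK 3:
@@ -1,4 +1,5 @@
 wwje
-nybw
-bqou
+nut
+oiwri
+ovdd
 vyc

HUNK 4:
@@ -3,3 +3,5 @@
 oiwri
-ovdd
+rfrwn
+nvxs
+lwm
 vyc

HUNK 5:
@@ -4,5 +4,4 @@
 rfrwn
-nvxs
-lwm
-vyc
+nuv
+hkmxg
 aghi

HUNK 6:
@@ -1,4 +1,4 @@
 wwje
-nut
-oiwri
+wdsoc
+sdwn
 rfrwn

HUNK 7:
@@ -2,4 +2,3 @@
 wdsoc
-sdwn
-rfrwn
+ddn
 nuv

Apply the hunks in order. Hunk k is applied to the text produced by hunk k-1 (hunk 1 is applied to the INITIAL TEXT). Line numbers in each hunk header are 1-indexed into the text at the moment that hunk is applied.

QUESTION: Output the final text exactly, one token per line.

Hunk 1: at line 2 remove [uwres,kphji,sqe] add [uisdo] -> 6 lines: wwje avkcx uisdo upvq vyc aghi
Hunk 2: at line 1 remove [avkcx,uisdo,upvq] add [nybw,bqou] -> 5 lines: wwje nybw bqou vyc aghi
Hunk 3: at line 1 remove [nybw,bqou] add [nut,oiwri,ovdd] -> 6 lines: wwje nut oiwri ovdd vyc aghi
Hunk 4: at line 3 remove [ovdd] add [rfrwn,nvxs,lwm] -> 8 lines: wwje nut oiwri rfrwn nvxs lwm vyc aghi
Hunk 5: at line 4 remove [nvxs,lwm,vyc] add [nuv,hkmxg] -> 7 lines: wwje nut oiwri rfrwn nuv hkmxg aghi
Hunk 6: at line 1 remove [nut,oiwri] add [wdsoc,sdwn] -> 7 lines: wwje wdsoc sdwn rfrwn nuv hkmxg aghi
Hunk 7: at line 2 remove [sdwn,rfrwn] add [ddn] -> 6 lines: wwje wdsoc ddn nuv hkmxg aghi

Answer: wwje
wdsoc
ddn
nuv
hkmxg
aghi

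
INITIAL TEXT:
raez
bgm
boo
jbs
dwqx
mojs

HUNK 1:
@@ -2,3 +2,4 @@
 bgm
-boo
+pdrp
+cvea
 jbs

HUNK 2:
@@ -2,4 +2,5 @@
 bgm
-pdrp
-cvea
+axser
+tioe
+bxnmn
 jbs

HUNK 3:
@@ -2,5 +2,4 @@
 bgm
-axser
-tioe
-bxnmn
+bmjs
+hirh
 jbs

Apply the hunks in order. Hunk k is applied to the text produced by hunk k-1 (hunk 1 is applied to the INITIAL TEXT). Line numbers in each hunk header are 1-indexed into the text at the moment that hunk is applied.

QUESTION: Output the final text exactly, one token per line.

Hunk 1: at line 2 remove [boo] add [pdrp,cvea] -> 7 lines: raez bgm pdrp cvea jbs dwqx mojs
Hunk 2: at line 2 remove [pdrp,cvea] add [axser,tioe,bxnmn] -> 8 lines: raez bgm axser tioe bxnmn jbs dwqx mojs
Hunk 3: at line 2 remove [axser,tioe,bxnmn] add [bmjs,hirh] -> 7 lines: raez bgm bmjs hirh jbs dwqx mojs

Answer: raez
bgm
bmjs
hirh
jbs
dwqx
mojs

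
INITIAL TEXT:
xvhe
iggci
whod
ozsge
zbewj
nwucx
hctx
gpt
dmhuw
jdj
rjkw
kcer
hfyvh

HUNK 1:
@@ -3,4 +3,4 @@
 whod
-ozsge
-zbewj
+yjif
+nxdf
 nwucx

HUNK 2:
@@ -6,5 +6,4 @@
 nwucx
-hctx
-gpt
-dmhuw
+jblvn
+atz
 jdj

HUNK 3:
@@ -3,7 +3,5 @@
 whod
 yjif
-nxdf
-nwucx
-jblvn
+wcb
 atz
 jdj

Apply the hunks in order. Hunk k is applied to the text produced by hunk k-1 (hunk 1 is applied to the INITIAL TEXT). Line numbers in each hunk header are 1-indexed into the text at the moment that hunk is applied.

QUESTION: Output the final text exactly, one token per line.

Answer: xvhe
iggci
whod
yjif
wcb
atz
jdj
rjkw
kcer
hfyvh

Derivation:
Hunk 1: at line 3 remove [ozsge,zbewj] add [yjif,nxdf] -> 13 lines: xvhe iggci whod yjif nxdf nwucx hctx gpt dmhuw jdj rjkw kcer hfyvh
Hunk 2: at line 6 remove [hctx,gpt,dmhuw] add [jblvn,atz] -> 12 lines: xvhe iggci whod yjif nxdf nwucx jblvn atz jdj rjkw kcer hfyvh
Hunk 3: at line 3 remove [nxdf,nwucx,jblvn] add [wcb] -> 10 lines: xvhe iggci whod yjif wcb atz jdj rjkw kcer hfyvh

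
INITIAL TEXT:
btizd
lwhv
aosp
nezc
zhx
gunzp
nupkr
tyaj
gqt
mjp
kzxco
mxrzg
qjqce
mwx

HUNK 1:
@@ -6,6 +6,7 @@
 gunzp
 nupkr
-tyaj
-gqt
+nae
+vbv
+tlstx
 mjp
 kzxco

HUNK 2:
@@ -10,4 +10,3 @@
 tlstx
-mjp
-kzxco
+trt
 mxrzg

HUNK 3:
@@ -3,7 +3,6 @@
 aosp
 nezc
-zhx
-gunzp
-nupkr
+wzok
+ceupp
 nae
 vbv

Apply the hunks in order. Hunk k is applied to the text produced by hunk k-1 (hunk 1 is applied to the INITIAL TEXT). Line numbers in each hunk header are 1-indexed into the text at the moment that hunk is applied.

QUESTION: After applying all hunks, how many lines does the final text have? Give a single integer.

Hunk 1: at line 6 remove [tyaj,gqt] add [nae,vbv,tlstx] -> 15 lines: btizd lwhv aosp nezc zhx gunzp nupkr nae vbv tlstx mjp kzxco mxrzg qjqce mwx
Hunk 2: at line 10 remove [mjp,kzxco] add [trt] -> 14 lines: btizd lwhv aosp nezc zhx gunzp nupkr nae vbv tlstx trt mxrzg qjqce mwx
Hunk 3: at line 3 remove [zhx,gunzp,nupkr] add [wzok,ceupp] -> 13 lines: btizd lwhv aosp nezc wzok ceupp nae vbv tlstx trt mxrzg qjqce mwx
Final line count: 13

Answer: 13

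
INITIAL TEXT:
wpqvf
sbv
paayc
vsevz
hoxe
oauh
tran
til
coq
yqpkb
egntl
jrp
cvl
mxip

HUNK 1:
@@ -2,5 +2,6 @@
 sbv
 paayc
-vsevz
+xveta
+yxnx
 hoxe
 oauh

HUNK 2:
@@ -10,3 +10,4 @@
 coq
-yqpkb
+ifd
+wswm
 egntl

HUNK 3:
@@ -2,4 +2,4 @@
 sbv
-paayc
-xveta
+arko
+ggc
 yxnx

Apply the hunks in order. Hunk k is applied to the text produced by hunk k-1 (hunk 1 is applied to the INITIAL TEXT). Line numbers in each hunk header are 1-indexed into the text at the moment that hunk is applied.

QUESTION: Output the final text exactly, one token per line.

Answer: wpqvf
sbv
arko
ggc
yxnx
hoxe
oauh
tran
til
coq
ifd
wswm
egntl
jrp
cvl
mxip

Derivation:
Hunk 1: at line 2 remove [vsevz] add [xveta,yxnx] -> 15 lines: wpqvf sbv paayc xveta yxnx hoxe oauh tran til coq yqpkb egntl jrp cvl mxip
Hunk 2: at line 10 remove [yqpkb] add [ifd,wswm] -> 16 lines: wpqvf sbv paayc xveta yxnx hoxe oauh tran til coq ifd wswm egntl jrp cvl mxip
Hunk 3: at line 2 remove [paayc,xveta] add [arko,ggc] -> 16 lines: wpqvf sbv arko ggc yxnx hoxe oauh tran til coq ifd wswm egntl jrp cvl mxip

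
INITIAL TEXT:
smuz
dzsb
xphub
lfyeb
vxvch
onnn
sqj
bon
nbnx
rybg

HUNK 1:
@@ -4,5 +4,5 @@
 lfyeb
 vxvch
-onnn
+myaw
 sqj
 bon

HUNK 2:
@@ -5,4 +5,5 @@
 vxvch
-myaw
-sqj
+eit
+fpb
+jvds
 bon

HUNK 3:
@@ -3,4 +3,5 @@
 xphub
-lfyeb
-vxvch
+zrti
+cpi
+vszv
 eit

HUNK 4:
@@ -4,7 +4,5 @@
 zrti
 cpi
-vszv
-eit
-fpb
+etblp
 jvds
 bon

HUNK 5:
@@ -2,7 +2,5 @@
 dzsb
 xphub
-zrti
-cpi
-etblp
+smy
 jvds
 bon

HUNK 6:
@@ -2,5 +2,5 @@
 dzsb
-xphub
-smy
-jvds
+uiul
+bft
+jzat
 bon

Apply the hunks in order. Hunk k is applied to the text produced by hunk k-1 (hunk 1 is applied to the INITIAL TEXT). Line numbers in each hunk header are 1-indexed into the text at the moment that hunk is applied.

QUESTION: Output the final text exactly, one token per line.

Hunk 1: at line 4 remove [onnn] add [myaw] -> 10 lines: smuz dzsb xphub lfyeb vxvch myaw sqj bon nbnx rybg
Hunk 2: at line 5 remove [myaw,sqj] add [eit,fpb,jvds] -> 11 lines: smuz dzsb xphub lfyeb vxvch eit fpb jvds bon nbnx rybg
Hunk 3: at line 3 remove [lfyeb,vxvch] add [zrti,cpi,vszv] -> 12 lines: smuz dzsb xphub zrti cpi vszv eit fpb jvds bon nbnx rybg
Hunk 4: at line 4 remove [vszv,eit,fpb] add [etblp] -> 10 lines: smuz dzsb xphub zrti cpi etblp jvds bon nbnx rybg
Hunk 5: at line 2 remove [zrti,cpi,etblp] add [smy] -> 8 lines: smuz dzsb xphub smy jvds bon nbnx rybg
Hunk 6: at line 2 remove [xphub,smy,jvds] add [uiul,bft,jzat] -> 8 lines: smuz dzsb uiul bft jzat bon nbnx rybg

Answer: smuz
dzsb
uiul
bft
jzat
bon
nbnx
rybg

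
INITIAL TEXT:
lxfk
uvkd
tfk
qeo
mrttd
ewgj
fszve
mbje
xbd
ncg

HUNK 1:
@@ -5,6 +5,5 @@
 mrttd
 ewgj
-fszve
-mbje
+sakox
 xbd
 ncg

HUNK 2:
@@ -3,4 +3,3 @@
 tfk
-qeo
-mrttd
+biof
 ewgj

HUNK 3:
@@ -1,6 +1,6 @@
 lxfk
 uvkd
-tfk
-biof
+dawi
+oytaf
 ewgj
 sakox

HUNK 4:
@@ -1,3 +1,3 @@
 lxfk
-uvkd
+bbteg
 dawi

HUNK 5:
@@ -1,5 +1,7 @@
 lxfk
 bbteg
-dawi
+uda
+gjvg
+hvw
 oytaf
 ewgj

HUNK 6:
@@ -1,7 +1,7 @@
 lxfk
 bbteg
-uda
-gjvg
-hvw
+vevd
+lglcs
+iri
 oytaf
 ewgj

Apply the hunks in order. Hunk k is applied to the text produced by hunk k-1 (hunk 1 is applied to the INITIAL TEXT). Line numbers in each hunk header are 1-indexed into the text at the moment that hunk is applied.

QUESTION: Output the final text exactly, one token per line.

Hunk 1: at line 5 remove [fszve,mbje] add [sakox] -> 9 lines: lxfk uvkd tfk qeo mrttd ewgj sakox xbd ncg
Hunk 2: at line 3 remove [qeo,mrttd] add [biof] -> 8 lines: lxfk uvkd tfk biof ewgj sakox xbd ncg
Hunk 3: at line 1 remove [tfk,biof] add [dawi,oytaf] -> 8 lines: lxfk uvkd dawi oytaf ewgj sakox xbd ncg
Hunk 4: at line 1 remove [uvkd] add [bbteg] -> 8 lines: lxfk bbteg dawi oytaf ewgj sakox xbd ncg
Hunk 5: at line 1 remove [dawi] add [uda,gjvg,hvw] -> 10 lines: lxfk bbteg uda gjvg hvw oytaf ewgj sakox xbd ncg
Hunk 6: at line 1 remove [uda,gjvg,hvw] add [vevd,lglcs,iri] -> 10 lines: lxfk bbteg vevd lglcs iri oytaf ewgj sakox xbd ncg

Answer: lxfk
bbteg
vevd
lglcs
iri
oytaf
ewgj
sakox
xbd
ncg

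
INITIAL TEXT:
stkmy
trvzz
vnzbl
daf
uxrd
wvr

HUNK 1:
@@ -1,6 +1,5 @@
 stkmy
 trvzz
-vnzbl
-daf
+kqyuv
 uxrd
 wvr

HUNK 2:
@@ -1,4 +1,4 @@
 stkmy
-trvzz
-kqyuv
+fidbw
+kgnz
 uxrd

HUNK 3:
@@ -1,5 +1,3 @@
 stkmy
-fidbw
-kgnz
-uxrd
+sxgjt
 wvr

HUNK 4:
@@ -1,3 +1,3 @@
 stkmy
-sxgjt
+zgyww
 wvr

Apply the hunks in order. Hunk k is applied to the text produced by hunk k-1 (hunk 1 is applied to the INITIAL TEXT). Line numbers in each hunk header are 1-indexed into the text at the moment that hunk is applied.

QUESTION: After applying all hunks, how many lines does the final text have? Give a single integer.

Hunk 1: at line 1 remove [vnzbl,daf] add [kqyuv] -> 5 lines: stkmy trvzz kqyuv uxrd wvr
Hunk 2: at line 1 remove [trvzz,kqyuv] add [fidbw,kgnz] -> 5 lines: stkmy fidbw kgnz uxrd wvr
Hunk 3: at line 1 remove [fidbw,kgnz,uxrd] add [sxgjt] -> 3 lines: stkmy sxgjt wvr
Hunk 4: at line 1 remove [sxgjt] add [zgyww] -> 3 lines: stkmy zgyww wvr
Final line count: 3

Answer: 3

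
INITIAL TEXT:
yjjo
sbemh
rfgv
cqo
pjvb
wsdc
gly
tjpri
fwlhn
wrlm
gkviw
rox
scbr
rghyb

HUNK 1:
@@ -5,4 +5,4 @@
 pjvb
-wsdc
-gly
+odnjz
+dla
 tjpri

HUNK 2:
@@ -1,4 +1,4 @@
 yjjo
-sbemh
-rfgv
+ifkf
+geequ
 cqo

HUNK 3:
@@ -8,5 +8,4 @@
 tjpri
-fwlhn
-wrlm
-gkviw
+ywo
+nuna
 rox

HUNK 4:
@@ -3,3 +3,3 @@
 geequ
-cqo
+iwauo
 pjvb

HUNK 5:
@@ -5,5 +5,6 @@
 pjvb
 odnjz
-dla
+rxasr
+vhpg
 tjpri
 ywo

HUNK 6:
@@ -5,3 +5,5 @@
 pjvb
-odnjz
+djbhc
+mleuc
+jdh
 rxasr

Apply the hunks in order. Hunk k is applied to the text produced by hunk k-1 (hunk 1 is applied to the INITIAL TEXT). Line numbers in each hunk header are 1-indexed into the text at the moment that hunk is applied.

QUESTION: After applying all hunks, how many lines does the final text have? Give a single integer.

Answer: 16

Derivation:
Hunk 1: at line 5 remove [wsdc,gly] add [odnjz,dla] -> 14 lines: yjjo sbemh rfgv cqo pjvb odnjz dla tjpri fwlhn wrlm gkviw rox scbr rghyb
Hunk 2: at line 1 remove [sbemh,rfgv] add [ifkf,geequ] -> 14 lines: yjjo ifkf geequ cqo pjvb odnjz dla tjpri fwlhn wrlm gkviw rox scbr rghyb
Hunk 3: at line 8 remove [fwlhn,wrlm,gkviw] add [ywo,nuna] -> 13 lines: yjjo ifkf geequ cqo pjvb odnjz dla tjpri ywo nuna rox scbr rghyb
Hunk 4: at line 3 remove [cqo] add [iwauo] -> 13 lines: yjjo ifkf geequ iwauo pjvb odnjz dla tjpri ywo nuna rox scbr rghyb
Hunk 5: at line 5 remove [dla] add [rxasr,vhpg] -> 14 lines: yjjo ifkf geequ iwauo pjvb odnjz rxasr vhpg tjpri ywo nuna rox scbr rghyb
Hunk 6: at line 5 remove [odnjz] add [djbhc,mleuc,jdh] -> 16 lines: yjjo ifkf geequ iwauo pjvb djbhc mleuc jdh rxasr vhpg tjpri ywo nuna rox scbr rghyb
Final line count: 16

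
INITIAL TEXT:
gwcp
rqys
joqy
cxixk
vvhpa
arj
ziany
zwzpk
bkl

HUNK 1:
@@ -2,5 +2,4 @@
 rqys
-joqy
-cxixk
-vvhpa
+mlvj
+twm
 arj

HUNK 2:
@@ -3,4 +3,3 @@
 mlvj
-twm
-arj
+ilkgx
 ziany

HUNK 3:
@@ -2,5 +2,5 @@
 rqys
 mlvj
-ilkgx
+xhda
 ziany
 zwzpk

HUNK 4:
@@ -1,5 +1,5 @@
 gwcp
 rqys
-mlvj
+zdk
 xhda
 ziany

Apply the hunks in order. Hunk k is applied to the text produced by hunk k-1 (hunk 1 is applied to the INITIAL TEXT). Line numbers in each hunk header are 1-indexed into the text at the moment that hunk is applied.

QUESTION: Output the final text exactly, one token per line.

Answer: gwcp
rqys
zdk
xhda
ziany
zwzpk
bkl

Derivation:
Hunk 1: at line 2 remove [joqy,cxixk,vvhpa] add [mlvj,twm] -> 8 lines: gwcp rqys mlvj twm arj ziany zwzpk bkl
Hunk 2: at line 3 remove [twm,arj] add [ilkgx] -> 7 lines: gwcp rqys mlvj ilkgx ziany zwzpk bkl
Hunk 3: at line 2 remove [ilkgx] add [xhda] -> 7 lines: gwcp rqys mlvj xhda ziany zwzpk bkl
Hunk 4: at line 1 remove [mlvj] add [zdk] -> 7 lines: gwcp rqys zdk xhda ziany zwzpk bkl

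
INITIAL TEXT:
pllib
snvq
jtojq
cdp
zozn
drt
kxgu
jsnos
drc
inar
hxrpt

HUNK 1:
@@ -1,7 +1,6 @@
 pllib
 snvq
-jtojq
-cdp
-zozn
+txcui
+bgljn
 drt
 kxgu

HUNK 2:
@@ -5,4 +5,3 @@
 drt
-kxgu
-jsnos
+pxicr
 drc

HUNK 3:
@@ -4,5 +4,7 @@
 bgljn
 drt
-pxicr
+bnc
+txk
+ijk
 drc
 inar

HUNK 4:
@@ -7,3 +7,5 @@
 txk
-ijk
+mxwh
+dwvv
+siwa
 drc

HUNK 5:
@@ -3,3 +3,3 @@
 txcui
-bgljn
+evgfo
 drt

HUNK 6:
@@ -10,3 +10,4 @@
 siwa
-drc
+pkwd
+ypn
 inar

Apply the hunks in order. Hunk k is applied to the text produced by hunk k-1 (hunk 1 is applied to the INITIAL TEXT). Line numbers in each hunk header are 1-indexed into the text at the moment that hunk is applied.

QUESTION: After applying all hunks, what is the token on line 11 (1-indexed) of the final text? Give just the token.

Hunk 1: at line 1 remove [jtojq,cdp,zozn] add [txcui,bgljn] -> 10 lines: pllib snvq txcui bgljn drt kxgu jsnos drc inar hxrpt
Hunk 2: at line 5 remove [kxgu,jsnos] add [pxicr] -> 9 lines: pllib snvq txcui bgljn drt pxicr drc inar hxrpt
Hunk 3: at line 4 remove [pxicr] add [bnc,txk,ijk] -> 11 lines: pllib snvq txcui bgljn drt bnc txk ijk drc inar hxrpt
Hunk 4: at line 7 remove [ijk] add [mxwh,dwvv,siwa] -> 13 lines: pllib snvq txcui bgljn drt bnc txk mxwh dwvv siwa drc inar hxrpt
Hunk 5: at line 3 remove [bgljn] add [evgfo] -> 13 lines: pllib snvq txcui evgfo drt bnc txk mxwh dwvv siwa drc inar hxrpt
Hunk 6: at line 10 remove [drc] add [pkwd,ypn] -> 14 lines: pllib snvq txcui evgfo drt bnc txk mxwh dwvv siwa pkwd ypn inar hxrpt
Final line 11: pkwd

Answer: pkwd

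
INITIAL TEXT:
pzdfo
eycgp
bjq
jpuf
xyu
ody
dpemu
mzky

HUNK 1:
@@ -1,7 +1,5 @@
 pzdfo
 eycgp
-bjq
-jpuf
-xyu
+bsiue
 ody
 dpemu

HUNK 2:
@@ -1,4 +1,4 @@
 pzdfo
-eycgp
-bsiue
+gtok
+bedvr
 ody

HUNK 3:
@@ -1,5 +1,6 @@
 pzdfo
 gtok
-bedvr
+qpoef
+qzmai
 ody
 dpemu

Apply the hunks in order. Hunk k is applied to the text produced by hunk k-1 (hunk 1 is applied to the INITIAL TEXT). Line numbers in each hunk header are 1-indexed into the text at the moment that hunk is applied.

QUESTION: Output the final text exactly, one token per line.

Hunk 1: at line 1 remove [bjq,jpuf,xyu] add [bsiue] -> 6 lines: pzdfo eycgp bsiue ody dpemu mzky
Hunk 2: at line 1 remove [eycgp,bsiue] add [gtok,bedvr] -> 6 lines: pzdfo gtok bedvr ody dpemu mzky
Hunk 3: at line 1 remove [bedvr] add [qpoef,qzmai] -> 7 lines: pzdfo gtok qpoef qzmai ody dpemu mzky

Answer: pzdfo
gtok
qpoef
qzmai
ody
dpemu
mzky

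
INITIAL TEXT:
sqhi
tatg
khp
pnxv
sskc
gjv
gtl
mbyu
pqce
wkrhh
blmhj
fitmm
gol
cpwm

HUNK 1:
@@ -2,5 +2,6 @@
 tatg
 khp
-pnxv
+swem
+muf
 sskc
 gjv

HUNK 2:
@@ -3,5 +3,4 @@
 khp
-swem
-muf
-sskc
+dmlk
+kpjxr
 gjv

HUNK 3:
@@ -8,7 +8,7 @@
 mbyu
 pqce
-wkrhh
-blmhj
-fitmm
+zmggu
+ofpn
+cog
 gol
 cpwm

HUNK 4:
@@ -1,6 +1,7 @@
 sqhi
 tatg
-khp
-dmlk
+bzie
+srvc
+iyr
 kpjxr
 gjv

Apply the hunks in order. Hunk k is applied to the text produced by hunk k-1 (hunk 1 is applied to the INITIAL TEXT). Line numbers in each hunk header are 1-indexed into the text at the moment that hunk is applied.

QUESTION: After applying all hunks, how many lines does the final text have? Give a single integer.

Answer: 15

Derivation:
Hunk 1: at line 2 remove [pnxv] add [swem,muf] -> 15 lines: sqhi tatg khp swem muf sskc gjv gtl mbyu pqce wkrhh blmhj fitmm gol cpwm
Hunk 2: at line 3 remove [swem,muf,sskc] add [dmlk,kpjxr] -> 14 lines: sqhi tatg khp dmlk kpjxr gjv gtl mbyu pqce wkrhh blmhj fitmm gol cpwm
Hunk 3: at line 8 remove [wkrhh,blmhj,fitmm] add [zmggu,ofpn,cog] -> 14 lines: sqhi tatg khp dmlk kpjxr gjv gtl mbyu pqce zmggu ofpn cog gol cpwm
Hunk 4: at line 1 remove [khp,dmlk] add [bzie,srvc,iyr] -> 15 lines: sqhi tatg bzie srvc iyr kpjxr gjv gtl mbyu pqce zmggu ofpn cog gol cpwm
Final line count: 15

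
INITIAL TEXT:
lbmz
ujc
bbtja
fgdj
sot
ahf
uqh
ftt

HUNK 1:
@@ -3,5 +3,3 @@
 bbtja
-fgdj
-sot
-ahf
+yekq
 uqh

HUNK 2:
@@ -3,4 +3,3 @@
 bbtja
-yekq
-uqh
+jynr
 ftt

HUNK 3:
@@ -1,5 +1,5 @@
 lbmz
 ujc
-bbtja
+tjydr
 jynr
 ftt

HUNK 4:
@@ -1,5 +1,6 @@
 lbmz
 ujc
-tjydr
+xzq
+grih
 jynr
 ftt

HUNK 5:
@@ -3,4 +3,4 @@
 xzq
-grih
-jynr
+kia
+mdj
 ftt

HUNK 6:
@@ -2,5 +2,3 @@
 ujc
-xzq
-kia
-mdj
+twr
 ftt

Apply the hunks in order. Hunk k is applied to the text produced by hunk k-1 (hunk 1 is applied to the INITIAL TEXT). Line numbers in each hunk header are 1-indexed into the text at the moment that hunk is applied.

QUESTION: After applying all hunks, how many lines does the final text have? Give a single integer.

Hunk 1: at line 3 remove [fgdj,sot,ahf] add [yekq] -> 6 lines: lbmz ujc bbtja yekq uqh ftt
Hunk 2: at line 3 remove [yekq,uqh] add [jynr] -> 5 lines: lbmz ujc bbtja jynr ftt
Hunk 3: at line 1 remove [bbtja] add [tjydr] -> 5 lines: lbmz ujc tjydr jynr ftt
Hunk 4: at line 1 remove [tjydr] add [xzq,grih] -> 6 lines: lbmz ujc xzq grih jynr ftt
Hunk 5: at line 3 remove [grih,jynr] add [kia,mdj] -> 6 lines: lbmz ujc xzq kia mdj ftt
Hunk 6: at line 2 remove [xzq,kia,mdj] add [twr] -> 4 lines: lbmz ujc twr ftt
Final line count: 4

Answer: 4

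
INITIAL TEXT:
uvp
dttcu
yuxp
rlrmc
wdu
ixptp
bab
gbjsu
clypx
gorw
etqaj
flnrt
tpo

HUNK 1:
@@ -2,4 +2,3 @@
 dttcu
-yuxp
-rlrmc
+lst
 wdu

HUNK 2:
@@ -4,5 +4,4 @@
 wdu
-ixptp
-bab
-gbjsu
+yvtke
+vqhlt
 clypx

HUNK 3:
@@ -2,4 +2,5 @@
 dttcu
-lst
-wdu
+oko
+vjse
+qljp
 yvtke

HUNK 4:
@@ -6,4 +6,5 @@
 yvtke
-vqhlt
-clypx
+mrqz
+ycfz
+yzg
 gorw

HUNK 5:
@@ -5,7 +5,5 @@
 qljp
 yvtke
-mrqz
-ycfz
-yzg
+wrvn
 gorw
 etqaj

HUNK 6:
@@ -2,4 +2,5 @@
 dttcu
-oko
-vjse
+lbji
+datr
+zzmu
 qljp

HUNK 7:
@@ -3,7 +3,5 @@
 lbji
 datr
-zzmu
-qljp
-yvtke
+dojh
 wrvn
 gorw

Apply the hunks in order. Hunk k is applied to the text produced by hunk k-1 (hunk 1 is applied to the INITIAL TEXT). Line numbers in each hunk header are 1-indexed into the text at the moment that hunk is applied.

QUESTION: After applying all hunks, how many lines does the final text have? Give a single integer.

Answer: 10

Derivation:
Hunk 1: at line 2 remove [yuxp,rlrmc] add [lst] -> 12 lines: uvp dttcu lst wdu ixptp bab gbjsu clypx gorw etqaj flnrt tpo
Hunk 2: at line 4 remove [ixptp,bab,gbjsu] add [yvtke,vqhlt] -> 11 lines: uvp dttcu lst wdu yvtke vqhlt clypx gorw etqaj flnrt tpo
Hunk 3: at line 2 remove [lst,wdu] add [oko,vjse,qljp] -> 12 lines: uvp dttcu oko vjse qljp yvtke vqhlt clypx gorw etqaj flnrt tpo
Hunk 4: at line 6 remove [vqhlt,clypx] add [mrqz,ycfz,yzg] -> 13 lines: uvp dttcu oko vjse qljp yvtke mrqz ycfz yzg gorw etqaj flnrt tpo
Hunk 5: at line 5 remove [mrqz,ycfz,yzg] add [wrvn] -> 11 lines: uvp dttcu oko vjse qljp yvtke wrvn gorw etqaj flnrt tpo
Hunk 6: at line 2 remove [oko,vjse] add [lbji,datr,zzmu] -> 12 lines: uvp dttcu lbji datr zzmu qljp yvtke wrvn gorw etqaj flnrt tpo
Hunk 7: at line 3 remove [zzmu,qljp,yvtke] add [dojh] -> 10 lines: uvp dttcu lbji datr dojh wrvn gorw etqaj flnrt tpo
Final line count: 10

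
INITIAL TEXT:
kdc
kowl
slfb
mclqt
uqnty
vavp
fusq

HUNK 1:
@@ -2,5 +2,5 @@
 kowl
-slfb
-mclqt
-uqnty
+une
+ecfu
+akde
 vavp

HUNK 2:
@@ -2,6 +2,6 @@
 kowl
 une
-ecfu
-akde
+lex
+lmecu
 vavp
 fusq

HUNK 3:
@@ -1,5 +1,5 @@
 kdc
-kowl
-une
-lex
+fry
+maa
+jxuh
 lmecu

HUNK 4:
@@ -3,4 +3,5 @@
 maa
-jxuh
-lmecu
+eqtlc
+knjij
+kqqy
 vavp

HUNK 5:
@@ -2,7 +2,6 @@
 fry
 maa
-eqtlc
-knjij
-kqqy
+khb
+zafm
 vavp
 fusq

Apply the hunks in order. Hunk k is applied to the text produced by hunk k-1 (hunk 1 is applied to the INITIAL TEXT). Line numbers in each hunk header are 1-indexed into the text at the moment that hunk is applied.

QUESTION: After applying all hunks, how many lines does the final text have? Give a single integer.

Hunk 1: at line 2 remove [slfb,mclqt,uqnty] add [une,ecfu,akde] -> 7 lines: kdc kowl une ecfu akde vavp fusq
Hunk 2: at line 2 remove [ecfu,akde] add [lex,lmecu] -> 7 lines: kdc kowl une lex lmecu vavp fusq
Hunk 3: at line 1 remove [kowl,une,lex] add [fry,maa,jxuh] -> 7 lines: kdc fry maa jxuh lmecu vavp fusq
Hunk 4: at line 3 remove [jxuh,lmecu] add [eqtlc,knjij,kqqy] -> 8 lines: kdc fry maa eqtlc knjij kqqy vavp fusq
Hunk 5: at line 2 remove [eqtlc,knjij,kqqy] add [khb,zafm] -> 7 lines: kdc fry maa khb zafm vavp fusq
Final line count: 7

Answer: 7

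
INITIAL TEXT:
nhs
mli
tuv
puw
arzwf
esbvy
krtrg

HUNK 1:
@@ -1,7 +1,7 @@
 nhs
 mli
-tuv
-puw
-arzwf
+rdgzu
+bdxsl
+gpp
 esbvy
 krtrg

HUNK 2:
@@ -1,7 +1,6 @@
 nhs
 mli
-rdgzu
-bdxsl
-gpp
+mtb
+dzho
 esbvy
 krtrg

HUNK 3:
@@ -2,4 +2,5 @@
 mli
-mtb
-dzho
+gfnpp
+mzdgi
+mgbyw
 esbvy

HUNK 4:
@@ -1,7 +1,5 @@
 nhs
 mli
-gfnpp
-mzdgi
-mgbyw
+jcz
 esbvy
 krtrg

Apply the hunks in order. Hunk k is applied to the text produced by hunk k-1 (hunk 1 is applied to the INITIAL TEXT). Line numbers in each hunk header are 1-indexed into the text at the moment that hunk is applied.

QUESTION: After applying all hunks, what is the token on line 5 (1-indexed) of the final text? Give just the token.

Answer: krtrg

Derivation:
Hunk 1: at line 1 remove [tuv,puw,arzwf] add [rdgzu,bdxsl,gpp] -> 7 lines: nhs mli rdgzu bdxsl gpp esbvy krtrg
Hunk 2: at line 1 remove [rdgzu,bdxsl,gpp] add [mtb,dzho] -> 6 lines: nhs mli mtb dzho esbvy krtrg
Hunk 3: at line 2 remove [mtb,dzho] add [gfnpp,mzdgi,mgbyw] -> 7 lines: nhs mli gfnpp mzdgi mgbyw esbvy krtrg
Hunk 4: at line 1 remove [gfnpp,mzdgi,mgbyw] add [jcz] -> 5 lines: nhs mli jcz esbvy krtrg
Final line 5: krtrg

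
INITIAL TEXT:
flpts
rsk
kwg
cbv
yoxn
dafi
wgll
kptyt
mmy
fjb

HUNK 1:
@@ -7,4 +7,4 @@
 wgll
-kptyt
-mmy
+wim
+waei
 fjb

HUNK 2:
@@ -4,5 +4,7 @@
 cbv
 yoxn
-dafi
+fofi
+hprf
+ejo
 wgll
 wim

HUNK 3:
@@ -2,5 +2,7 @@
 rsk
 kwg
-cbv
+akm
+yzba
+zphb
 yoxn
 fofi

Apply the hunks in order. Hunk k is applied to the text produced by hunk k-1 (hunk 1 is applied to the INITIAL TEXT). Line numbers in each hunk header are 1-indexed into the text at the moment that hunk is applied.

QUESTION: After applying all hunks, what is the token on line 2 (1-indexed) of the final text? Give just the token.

Answer: rsk

Derivation:
Hunk 1: at line 7 remove [kptyt,mmy] add [wim,waei] -> 10 lines: flpts rsk kwg cbv yoxn dafi wgll wim waei fjb
Hunk 2: at line 4 remove [dafi] add [fofi,hprf,ejo] -> 12 lines: flpts rsk kwg cbv yoxn fofi hprf ejo wgll wim waei fjb
Hunk 3: at line 2 remove [cbv] add [akm,yzba,zphb] -> 14 lines: flpts rsk kwg akm yzba zphb yoxn fofi hprf ejo wgll wim waei fjb
Final line 2: rsk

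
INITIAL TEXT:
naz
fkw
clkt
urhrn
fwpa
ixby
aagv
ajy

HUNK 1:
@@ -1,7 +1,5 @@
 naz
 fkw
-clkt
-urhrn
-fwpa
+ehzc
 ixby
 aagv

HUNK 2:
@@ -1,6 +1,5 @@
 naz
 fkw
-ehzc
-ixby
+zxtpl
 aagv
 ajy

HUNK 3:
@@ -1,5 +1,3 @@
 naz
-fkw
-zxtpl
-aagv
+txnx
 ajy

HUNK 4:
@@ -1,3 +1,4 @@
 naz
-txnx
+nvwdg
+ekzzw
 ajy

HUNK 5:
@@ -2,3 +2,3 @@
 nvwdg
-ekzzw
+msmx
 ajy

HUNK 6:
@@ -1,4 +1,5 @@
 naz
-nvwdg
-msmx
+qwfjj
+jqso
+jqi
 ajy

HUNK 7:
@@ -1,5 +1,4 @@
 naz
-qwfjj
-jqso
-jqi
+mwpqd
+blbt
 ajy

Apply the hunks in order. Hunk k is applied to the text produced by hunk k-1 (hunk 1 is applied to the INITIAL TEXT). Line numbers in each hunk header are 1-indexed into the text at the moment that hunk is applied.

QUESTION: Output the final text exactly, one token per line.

Hunk 1: at line 1 remove [clkt,urhrn,fwpa] add [ehzc] -> 6 lines: naz fkw ehzc ixby aagv ajy
Hunk 2: at line 1 remove [ehzc,ixby] add [zxtpl] -> 5 lines: naz fkw zxtpl aagv ajy
Hunk 3: at line 1 remove [fkw,zxtpl,aagv] add [txnx] -> 3 lines: naz txnx ajy
Hunk 4: at line 1 remove [txnx] add [nvwdg,ekzzw] -> 4 lines: naz nvwdg ekzzw ajy
Hunk 5: at line 2 remove [ekzzw] add [msmx] -> 4 lines: naz nvwdg msmx ajy
Hunk 6: at line 1 remove [nvwdg,msmx] add [qwfjj,jqso,jqi] -> 5 lines: naz qwfjj jqso jqi ajy
Hunk 7: at line 1 remove [qwfjj,jqso,jqi] add [mwpqd,blbt] -> 4 lines: naz mwpqd blbt ajy

Answer: naz
mwpqd
blbt
ajy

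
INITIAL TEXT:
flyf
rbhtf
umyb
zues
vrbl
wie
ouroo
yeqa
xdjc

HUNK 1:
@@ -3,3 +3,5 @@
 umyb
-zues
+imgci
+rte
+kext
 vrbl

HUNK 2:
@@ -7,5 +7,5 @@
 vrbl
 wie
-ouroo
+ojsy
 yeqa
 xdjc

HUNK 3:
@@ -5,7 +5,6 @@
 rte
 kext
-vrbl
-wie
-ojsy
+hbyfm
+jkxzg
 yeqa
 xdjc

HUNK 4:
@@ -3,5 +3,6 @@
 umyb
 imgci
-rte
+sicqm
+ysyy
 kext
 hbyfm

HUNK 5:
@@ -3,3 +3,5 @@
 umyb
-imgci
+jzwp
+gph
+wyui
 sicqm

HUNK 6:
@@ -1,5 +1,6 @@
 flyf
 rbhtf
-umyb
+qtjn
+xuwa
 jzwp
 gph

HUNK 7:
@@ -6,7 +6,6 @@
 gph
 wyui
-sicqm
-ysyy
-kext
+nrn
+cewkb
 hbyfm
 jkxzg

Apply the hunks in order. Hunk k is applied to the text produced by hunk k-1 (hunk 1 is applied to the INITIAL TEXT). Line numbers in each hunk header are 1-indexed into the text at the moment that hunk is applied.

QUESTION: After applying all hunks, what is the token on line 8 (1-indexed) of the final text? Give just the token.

Hunk 1: at line 3 remove [zues] add [imgci,rte,kext] -> 11 lines: flyf rbhtf umyb imgci rte kext vrbl wie ouroo yeqa xdjc
Hunk 2: at line 7 remove [ouroo] add [ojsy] -> 11 lines: flyf rbhtf umyb imgci rte kext vrbl wie ojsy yeqa xdjc
Hunk 3: at line 5 remove [vrbl,wie,ojsy] add [hbyfm,jkxzg] -> 10 lines: flyf rbhtf umyb imgci rte kext hbyfm jkxzg yeqa xdjc
Hunk 4: at line 3 remove [rte] add [sicqm,ysyy] -> 11 lines: flyf rbhtf umyb imgci sicqm ysyy kext hbyfm jkxzg yeqa xdjc
Hunk 5: at line 3 remove [imgci] add [jzwp,gph,wyui] -> 13 lines: flyf rbhtf umyb jzwp gph wyui sicqm ysyy kext hbyfm jkxzg yeqa xdjc
Hunk 6: at line 1 remove [umyb] add [qtjn,xuwa] -> 14 lines: flyf rbhtf qtjn xuwa jzwp gph wyui sicqm ysyy kext hbyfm jkxzg yeqa xdjc
Hunk 7: at line 6 remove [sicqm,ysyy,kext] add [nrn,cewkb] -> 13 lines: flyf rbhtf qtjn xuwa jzwp gph wyui nrn cewkb hbyfm jkxzg yeqa xdjc
Final line 8: nrn

Answer: nrn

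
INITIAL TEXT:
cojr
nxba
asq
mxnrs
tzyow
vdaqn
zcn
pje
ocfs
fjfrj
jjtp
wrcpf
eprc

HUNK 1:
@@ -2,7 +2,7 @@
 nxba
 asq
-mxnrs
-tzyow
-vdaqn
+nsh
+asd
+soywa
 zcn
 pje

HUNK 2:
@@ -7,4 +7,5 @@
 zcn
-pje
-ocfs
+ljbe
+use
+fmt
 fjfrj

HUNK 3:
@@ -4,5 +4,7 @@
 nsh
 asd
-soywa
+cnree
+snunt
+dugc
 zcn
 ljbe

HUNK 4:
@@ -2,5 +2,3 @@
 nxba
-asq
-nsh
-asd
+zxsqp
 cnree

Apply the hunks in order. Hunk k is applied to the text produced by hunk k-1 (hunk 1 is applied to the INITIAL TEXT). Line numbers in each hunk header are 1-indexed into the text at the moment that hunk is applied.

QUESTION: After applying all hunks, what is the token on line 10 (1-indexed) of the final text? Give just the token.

Answer: fmt

Derivation:
Hunk 1: at line 2 remove [mxnrs,tzyow,vdaqn] add [nsh,asd,soywa] -> 13 lines: cojr nxba asq nsh asd soywa zcn pje ocfs fjfrj jjtp wrcpf eprc
Hunk 2: at line 7 remove [pje,ocfs] add [ljbe,use,fmt] -> 14 lines: cojr nxba asq nsh asd soywa zcn ljbe use fmt fjfrj jjtp wrcpf eprc
Hunk 3: at line 4 remove [soywa] add [cnree,snunt,dugc] -> 16 lines: cojr nxba asq nsh asd cnree snunt dugc zcn ljbe use fmt fjfrj jjtp wrcpf eprc
Hunk 4: at line 2 remove [asq,nsh,asd] add [zxsqp] -> 14 lines: cojr nxba zxsqp cnree snunt dugc zcn ljbe use fmt fjfrj jjtp wrcpf eprc
Final line 10: fmt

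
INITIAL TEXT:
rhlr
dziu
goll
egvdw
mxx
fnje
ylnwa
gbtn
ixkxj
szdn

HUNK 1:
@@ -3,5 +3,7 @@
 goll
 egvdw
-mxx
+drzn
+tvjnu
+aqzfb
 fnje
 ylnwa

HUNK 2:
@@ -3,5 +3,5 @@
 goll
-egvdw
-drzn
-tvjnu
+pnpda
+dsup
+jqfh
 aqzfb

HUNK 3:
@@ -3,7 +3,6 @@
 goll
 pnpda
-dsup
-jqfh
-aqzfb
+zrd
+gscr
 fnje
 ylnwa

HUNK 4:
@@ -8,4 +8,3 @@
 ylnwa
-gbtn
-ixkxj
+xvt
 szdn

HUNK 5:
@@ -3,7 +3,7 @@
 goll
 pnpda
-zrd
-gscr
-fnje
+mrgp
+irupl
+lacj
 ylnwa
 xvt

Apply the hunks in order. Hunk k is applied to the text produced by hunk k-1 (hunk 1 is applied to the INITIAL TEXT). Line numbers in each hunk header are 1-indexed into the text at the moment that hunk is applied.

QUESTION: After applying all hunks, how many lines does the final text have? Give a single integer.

Hunk 1: at line 3 remove [mxx] add [drzn,tvjnu,aqzfb] -> 12 lines: rhlr dziu goll egvdw drzn tvjnu aqzfb fnje ylnwa gbtn ixkxj szdn
Hunk 2: at line 3 remove [egvdw,drzn,tvjnu] add [pnpda,dsup,jqfh] -> 12 lines: rhlr dziu goll pnpda dsup jqfh aqzfb fnje ylnwa gbtn ixkxj szdn
Hunk 3: at line 3 remove [dsup,jqfh,aqzfb] add [zrd,gscr] -> 11 lines: rhlr dziu goll pnpda zrd gscr fnje ylnwa gbtn ixkxj szdn
Hunk 4: at line 8 remove [gbtn,ixkxj] add [xvt] -> 10 lines: rhlr dziu goll pnpda zrd gscr fnje ylnwa xvt szdn
Hunk 5: at line 3 remove [zrd,gscr,fnje] add [mrgp,irupl,lacj] -> 10 lines: rhlr dziu goll pnpda mrgp irupl lacj ylnwa xvt szdn
Final line count: 10

Answer: 10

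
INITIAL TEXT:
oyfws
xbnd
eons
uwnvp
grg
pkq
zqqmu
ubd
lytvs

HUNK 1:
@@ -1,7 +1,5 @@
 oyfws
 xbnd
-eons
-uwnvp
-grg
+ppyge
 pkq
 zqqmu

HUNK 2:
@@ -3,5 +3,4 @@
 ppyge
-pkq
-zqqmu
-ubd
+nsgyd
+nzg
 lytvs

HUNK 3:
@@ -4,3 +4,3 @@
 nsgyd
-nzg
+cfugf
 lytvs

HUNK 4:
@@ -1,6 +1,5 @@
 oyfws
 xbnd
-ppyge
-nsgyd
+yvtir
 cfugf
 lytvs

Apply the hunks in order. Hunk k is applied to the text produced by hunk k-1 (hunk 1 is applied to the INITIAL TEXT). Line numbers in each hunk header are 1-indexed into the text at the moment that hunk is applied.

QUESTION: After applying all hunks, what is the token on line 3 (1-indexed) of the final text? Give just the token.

Hunk 1: at line 1 remove [eons,uwnvp,grg] add [ppyge] -> 7 lines: oyfws xbnd ppyge pkq zqqmu ubd lytvs
Hunk 2: at line 3 remove [pkq,zqqmu,ubd] add [nsgyd,nzg] -> 6 lines: oyfws xbnd ppyge nsgyd nzg lytvs
Hunk 3: at line 4 remove [nzg] add [cfugf] -> 6 lines: oyfws xbnd ppyge nsgyd cfugf lytvs
Hunk 4: at line 1 remove [ppyge,nsgyd] add [yvtir] -> 5 lines: oyfws xbnd yvtir cfugf lytvs
Final line 3: yvtir

Answer: yvtir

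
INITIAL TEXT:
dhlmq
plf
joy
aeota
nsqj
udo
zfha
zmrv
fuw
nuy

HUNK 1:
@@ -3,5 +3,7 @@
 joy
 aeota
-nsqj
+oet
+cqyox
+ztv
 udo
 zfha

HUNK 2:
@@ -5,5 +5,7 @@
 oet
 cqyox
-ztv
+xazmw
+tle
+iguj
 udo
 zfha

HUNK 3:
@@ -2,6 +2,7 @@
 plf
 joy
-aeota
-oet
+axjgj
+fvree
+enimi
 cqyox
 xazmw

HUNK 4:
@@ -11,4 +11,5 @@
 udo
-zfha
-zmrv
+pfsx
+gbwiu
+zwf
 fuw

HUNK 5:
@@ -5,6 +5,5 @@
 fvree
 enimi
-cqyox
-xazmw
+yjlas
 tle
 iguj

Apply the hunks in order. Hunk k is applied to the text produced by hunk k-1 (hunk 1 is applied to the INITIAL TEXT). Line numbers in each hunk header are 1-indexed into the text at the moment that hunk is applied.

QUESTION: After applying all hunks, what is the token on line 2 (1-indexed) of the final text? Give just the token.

Hunk 1: at line 3 remove [nsqj] add [oet,cqyox,ztv] -> 12 lines: dhlmq plf joy aeota oet cqyox ztv udo zfha zmrv fuw nuy
Hunk 2: at line 5 remove [ztv] add [xazmw,tle,iguj] -> 14 lines: dhlmq plf joy aeota oet cqyox xazmw tle iguj udo zfha zmrv fuw nuy
Hunk 3: at line 2 remove [aeota,oet] add [axjgj,fvree,enimi] -> 15 lines: dhlmq plf joy axjgj fvree enimi cqyox xazmw tle iguj udo zfha zmrv fuw nuy
Hunk 4: at line 11 remove [zfha,zmrv] add [pfsx,gbwiu,zwf] -> 16 lines: dhlmq plf joy axjgj fvree enimi cqyox xazmw tle iguj udo pfsx gbwiu zwf fuw nuy
Hunk 5: at line 5 remove [cqyox,xazmw] add [yjlas] -> 15 lines: dhlmq plf joy axjgj fvree enimi yjlas tle iguj udo pfsx gbwiu zwf fuw nuy
Final line 2: plf

Answer: plf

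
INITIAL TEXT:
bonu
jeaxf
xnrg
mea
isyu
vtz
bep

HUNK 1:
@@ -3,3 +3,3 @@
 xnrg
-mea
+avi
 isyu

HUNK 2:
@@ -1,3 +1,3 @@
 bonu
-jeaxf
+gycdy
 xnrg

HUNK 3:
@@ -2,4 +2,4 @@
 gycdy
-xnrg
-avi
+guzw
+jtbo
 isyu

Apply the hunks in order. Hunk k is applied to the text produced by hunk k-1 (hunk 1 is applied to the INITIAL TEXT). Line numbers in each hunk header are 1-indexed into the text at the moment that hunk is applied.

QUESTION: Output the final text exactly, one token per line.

Answer: bonu
gycdy
guzw
jtbo
isyu
vtz
bep

Derivation:
Hunk 1: at line 3 remove [mea] add [avi] -> 7 lines: bonu jeaxf xnrg avi isyu vtz bep
Hunk 2: at line 1 remove [jeaxf] add [gycdy] -> 7 lines: bonu gycdy xnrg avi isyu vtz bep
Hunk 3: at line 2 remove [xnrg,avi] add [guzw,jtbo] -> 7 lines: bonu gycdy guzw jtbo isyu vtz bep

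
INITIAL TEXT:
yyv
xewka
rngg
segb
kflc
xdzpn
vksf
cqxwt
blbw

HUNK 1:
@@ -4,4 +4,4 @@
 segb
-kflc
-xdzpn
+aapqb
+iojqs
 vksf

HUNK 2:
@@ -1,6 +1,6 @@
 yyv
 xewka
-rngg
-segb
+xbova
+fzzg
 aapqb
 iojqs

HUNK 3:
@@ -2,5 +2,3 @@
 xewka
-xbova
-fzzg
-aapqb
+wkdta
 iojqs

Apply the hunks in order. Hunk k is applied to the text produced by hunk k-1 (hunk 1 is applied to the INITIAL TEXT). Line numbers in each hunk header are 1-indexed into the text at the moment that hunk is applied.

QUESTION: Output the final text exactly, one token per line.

Hunk 1: at line 4 remove [kflc,xdzpn] add [aapqb,iojqs] -> 9 lines: yyv xewka rngg segb aapqb iojqs vksf cqxwt blbw
Hunk 2: at line 1 remove [rngg,segb] add [xbova,fzzg] -> 9 lines: yyv xewka xbova fzzg aapqb iojqs vksf cqxwt blbw
Hunk 3: at line 2 remove [xbova,fzzg,aapqb] add [wkdta] -> 7 lines: yyv xewka wkdta iojqs vksf cqxwt blbw

Answer: yyv
xewka
wkdta
iojqs
vksf
cqxwt
blbw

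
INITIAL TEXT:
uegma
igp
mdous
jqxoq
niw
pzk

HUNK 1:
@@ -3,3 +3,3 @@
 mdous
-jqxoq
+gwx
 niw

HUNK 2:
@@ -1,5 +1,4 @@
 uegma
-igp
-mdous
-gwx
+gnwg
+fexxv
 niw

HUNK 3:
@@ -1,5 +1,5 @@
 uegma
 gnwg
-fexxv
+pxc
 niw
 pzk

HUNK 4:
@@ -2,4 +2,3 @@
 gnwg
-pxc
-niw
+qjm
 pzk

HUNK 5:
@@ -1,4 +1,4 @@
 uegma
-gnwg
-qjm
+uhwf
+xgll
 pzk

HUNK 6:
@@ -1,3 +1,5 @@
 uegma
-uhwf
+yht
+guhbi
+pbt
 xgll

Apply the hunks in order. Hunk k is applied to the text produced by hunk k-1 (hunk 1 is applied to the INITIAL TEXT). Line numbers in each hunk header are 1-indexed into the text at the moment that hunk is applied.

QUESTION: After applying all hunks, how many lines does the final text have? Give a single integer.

Answer: 6

Derivation:
Hunk 1: at line 3 remove [jqxoq] add [gwx] -> 6 lines: uegma igp mdous gwx niw pzk
Hunk 2: at line 1 remove [igp,mdous,gwx] add [gnwg,fexxv] -> 5 lines: uegma gnwg fexxv niw pzk
Hunk 3: at line 1 remove [fexxv] add [pxc] -> 5 lines: uegma gnwg pxc niw pzk
Hunk 4: at line 2 remove [pxc,niw] add [qjm] -> 4 lines: uegma gnwg qjm pzk
Hunk 5: at line 1 remove [gnwg,qjm] add [uhwf,xgll] -> 4 lines: uegma uhwf xgll pzk
Hunk 6: at line 1 remove [uhwf] add [yht,guhbi,pbt] -> 6 lines: uegma yht guhbi pbt xgll pzk
Final line count: 6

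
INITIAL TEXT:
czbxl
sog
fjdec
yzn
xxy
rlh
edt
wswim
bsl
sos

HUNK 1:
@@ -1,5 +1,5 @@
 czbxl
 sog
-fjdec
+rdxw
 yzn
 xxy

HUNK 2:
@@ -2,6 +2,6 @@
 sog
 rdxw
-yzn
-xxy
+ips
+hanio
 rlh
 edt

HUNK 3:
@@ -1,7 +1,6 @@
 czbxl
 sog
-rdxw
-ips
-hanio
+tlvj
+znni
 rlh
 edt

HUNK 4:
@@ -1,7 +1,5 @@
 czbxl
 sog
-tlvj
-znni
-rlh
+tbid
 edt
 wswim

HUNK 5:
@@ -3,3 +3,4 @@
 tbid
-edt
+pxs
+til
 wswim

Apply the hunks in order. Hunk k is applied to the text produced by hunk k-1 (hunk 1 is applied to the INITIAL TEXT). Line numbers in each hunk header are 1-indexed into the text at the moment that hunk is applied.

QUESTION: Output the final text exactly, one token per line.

Hunk 1: at line 1 remove [fjdec] add [rdxw] -> 10 lines: czbxl sog rdxw yzn xxy rlh edt wswim bsl sos
Hunk 2: at line 2 remove [yzn,xxy] add [ips,hanio] -> 10 lines: czbxl sog rdxw ips hanio rlh edt wswim bsl sos
Hunk 3: at line 1 remove [rdxw,ips,hanio] add [tlvj,znni] -> 9 lines: czbxl sog tlvj znni rlh edt wswim bsl sos
Hunk 4: at line 1 remove [tlvj,znni,rlh] add [tbid] -> 7 lines: czbxl sog tbid edt wswim bsl sos
Hunk 5: at line 3 remove [edt] add [pxs,til] -> 8 lines: czbxl sog tbid pxs til wswim bsl sos

Answer: czbxl
sog
tbid
pxs
til
wswim
bsl
sos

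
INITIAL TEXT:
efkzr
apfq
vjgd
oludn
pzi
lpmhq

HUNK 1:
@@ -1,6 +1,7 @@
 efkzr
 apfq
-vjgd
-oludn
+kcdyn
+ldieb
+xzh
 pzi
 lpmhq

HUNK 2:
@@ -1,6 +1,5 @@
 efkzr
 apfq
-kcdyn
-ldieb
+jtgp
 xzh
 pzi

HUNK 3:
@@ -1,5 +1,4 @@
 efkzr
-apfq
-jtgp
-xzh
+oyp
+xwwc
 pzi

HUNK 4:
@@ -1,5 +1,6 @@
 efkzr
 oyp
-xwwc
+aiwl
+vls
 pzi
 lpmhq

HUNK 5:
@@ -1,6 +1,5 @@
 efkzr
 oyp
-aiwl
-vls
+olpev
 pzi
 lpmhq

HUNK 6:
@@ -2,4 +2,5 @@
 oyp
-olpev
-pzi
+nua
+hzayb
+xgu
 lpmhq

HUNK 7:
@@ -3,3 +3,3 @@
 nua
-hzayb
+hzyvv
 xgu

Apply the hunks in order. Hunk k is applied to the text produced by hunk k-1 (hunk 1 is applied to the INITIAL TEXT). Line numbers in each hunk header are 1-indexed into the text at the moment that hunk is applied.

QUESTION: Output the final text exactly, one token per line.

Hunk 1: at line 1 remove [vjgd,oludn] add [kcdyn,ldieb,xzh] -> 7 lines: efkzr apfq kcdyn ldieb xzh pzi lpmhq
Hunk 2: at line 1 remove [kcdyn,ldieb] add [jtgp] -> 6 lines: efkzr apfq jtgp xzh pzi lpmhq
Hunk 3: at line 1 remove [apfq,jtgp,xzh] add [oyp,xwwc] -> 5 lines: efkzr oyp xwwc pzi lpmhq
Hunk 4: at line 1 remove [xwwc] add [aiwl,vls] -> 6 lines: efkzr oyp aiwl vls pzi lpmhq
Hunk 5: at line 1 remove [aiwl,vls] add [olpev] -> 5 lines: efkzr oyp olpev pzi lpmhq
Hunk 6: at line 2 remove [olpev,pzi] add [nua,hzayb,xgu] -> 6 lines: efkzr oyp nua hzayb xgu lpmhq
Hunk 7: at line 3 remove [hzayb] add [hzyvv] -> 6 lines: efkzr oyp nua hzyvv xgu lpmhq

Answer: efkzr
oyp
nua
hzyvv
xgu
lpmhq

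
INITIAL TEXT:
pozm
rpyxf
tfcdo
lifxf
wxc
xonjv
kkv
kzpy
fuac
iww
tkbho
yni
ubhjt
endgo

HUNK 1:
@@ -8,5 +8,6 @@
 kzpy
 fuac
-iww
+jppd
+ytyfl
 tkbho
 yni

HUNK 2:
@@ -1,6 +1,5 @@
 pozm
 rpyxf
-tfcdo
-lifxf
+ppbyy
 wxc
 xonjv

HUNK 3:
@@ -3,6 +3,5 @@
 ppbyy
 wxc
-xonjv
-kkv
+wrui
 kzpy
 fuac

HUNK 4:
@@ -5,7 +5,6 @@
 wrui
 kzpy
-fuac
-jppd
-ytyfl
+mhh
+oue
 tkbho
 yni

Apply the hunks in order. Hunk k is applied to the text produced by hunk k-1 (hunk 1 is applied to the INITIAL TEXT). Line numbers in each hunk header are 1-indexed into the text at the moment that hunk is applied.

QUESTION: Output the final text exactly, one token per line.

Hunk 1: at line 8 remove [iww] add [jppd,ytyfl] -> 15 lines: pozm rpyxf tfcdo lifxf wxc xonjv kkv kzpy fuac jppd ytyfl tkbho yni ubhjt endgo
Hunk 2: at line 1 remove [tfcdo,lifxf] add [ppbyy] -> 14 lines: pozm rpyxf ppbyy wxc xonjv kkv kzpy fuac jppd ytyfl tkbho yni ubhjt endgo
Hunk 3: at line 3 remove [xonjv,kkv] add [wrui] -> 13 lines: pozm rpyxf ppbyy wxc wrui kzpy fuac jppd ytyfl tkbho yni ubhjt endgo
Hunk 4: at line 5 remove [fuac,jppd,ytyfl] add [mhh,oue] -> 12 lines: pozm rpyxf ppbyy wxc wrui kzpy mhh oue tkbho yni ubhjt endgo

Answer: pozm
rpyxf
ppbyy
wxc
wrui
kzpy
mhh
oue
tkbho
yni
ubhjt
endgo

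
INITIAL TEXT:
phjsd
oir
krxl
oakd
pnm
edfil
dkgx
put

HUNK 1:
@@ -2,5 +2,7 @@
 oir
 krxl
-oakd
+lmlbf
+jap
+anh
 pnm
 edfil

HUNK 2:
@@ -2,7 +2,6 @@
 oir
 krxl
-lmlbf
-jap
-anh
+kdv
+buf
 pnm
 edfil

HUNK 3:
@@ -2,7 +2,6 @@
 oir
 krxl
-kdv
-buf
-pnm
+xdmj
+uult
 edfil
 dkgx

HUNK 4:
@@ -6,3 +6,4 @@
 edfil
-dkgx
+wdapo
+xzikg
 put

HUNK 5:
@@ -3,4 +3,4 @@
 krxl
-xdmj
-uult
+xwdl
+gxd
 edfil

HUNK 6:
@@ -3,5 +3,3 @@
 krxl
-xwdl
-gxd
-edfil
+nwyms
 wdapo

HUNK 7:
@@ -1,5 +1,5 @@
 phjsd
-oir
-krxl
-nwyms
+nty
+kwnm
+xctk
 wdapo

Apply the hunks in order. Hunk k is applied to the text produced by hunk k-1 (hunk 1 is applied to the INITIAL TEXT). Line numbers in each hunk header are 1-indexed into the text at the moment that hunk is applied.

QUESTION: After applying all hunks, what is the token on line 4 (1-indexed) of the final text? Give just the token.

Answer: xctk

Derivation:
Hunk 1: at line 2 remove [oakd] add [lmlbf,jap,anh] -> 10 lines: phjsd oir krxl lmlbf jap anh pnm edfil dkgx put
Hunk 2: at line 2 remove [lmlbf,jap,anh] add [kdv,buf] -> 9 lines: phjsd oir krxl kdv buf pnm edfil dkgx put
Hunk 3: at line 2 remove [kdv,buf,pnm] add [xdmj,uult] -> 8 lines: phjsd oir krxl xdmj uult edfil dkgx put
Hunk 4: at line 6 remove [dkgx] add [wdapo,xzikg] -> 9 lines: phjsd oir krxl xdmj uult edfil wdapo xzikg put
Hunk 5: at line 3 remove [xdmj,uult] add [xwdl,gxd] -> 9 lines: phjsd oir krxl xwdl gxd edfil wdapo xzikg put
Hunk 6: at line 3 remove [xwdl,gxd,edfil] add [nwyms] -> 7 lines: phjsd oir krxl nwyms wdapo xzikg put
Hunk 7: at line 1 remove [oir,krxl,nwyms] add [nty,kwnm,xctk] -> 7 lines: phjsd nty kwnm xctk wdapo xzikg put
Final line 4: xctk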